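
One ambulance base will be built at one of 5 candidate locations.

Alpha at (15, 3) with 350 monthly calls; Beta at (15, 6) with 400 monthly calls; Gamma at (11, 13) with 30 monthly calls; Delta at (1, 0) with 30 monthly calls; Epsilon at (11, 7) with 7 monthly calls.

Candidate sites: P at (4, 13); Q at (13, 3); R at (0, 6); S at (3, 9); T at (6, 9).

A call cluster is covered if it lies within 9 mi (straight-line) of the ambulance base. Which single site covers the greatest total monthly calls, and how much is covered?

Q, covering 757

Coverage radius r = 9 mi; a point is covered iff (Δx)²+(Δy)² ≤ 9² = 81.
  P (4, 13): covers {Gamma} → 30
  Q (13, 3): covers {Alpha, Beta, Epsilon} → 757
  R (0, 6): covers {Delta} → 30
  S (3, 9): covers {Gamma, Epsilon} → 37
  T (6, 9): covers {Gamma, Epsilon} → 37
Maximum coverage at Q: 757 monthly calls.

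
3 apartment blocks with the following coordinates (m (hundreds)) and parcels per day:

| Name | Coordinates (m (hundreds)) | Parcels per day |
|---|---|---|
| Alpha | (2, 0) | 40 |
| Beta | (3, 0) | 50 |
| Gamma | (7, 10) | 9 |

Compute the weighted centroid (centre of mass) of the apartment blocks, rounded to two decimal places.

The minimiser of Σwᵢ‖p−pᵢ‖² is the weighted centroid p* = (Σwᵢpᵢ)/(Σwᵢ).
Σwᵢ = 99.
Σwᵢxᵢ = 40·2 + 50·3 + 9·7 = 293.
Σwᵢyᵢ = 40·0 + 50·0 + 9·10 = 90.
x* = 293/99 = 2.96, y* = 90/99 = 0.91.

(2.96, 0.91)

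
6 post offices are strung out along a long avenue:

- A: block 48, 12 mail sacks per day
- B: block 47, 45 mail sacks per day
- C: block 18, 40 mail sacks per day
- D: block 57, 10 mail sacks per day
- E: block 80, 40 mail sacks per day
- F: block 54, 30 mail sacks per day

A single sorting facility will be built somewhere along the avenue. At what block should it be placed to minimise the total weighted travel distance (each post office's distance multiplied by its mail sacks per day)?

For a sum of weighted absolute distances on a line, the optimum is the weighted median (not the mean). Total weight W = 177; half-weight = 88.5.
Sort by position and accumulate weight:
  block 18 (C, w=40) → cum 40
  block 47 (B, w=45) → cum 85
  block 48 (A, w=12) → cum 97  ≥ 88.5 → median here
  block 54 (F, w=30) → cum 127
  block 57 (D, w=10) → cum 137
  block 80 (E, w=40) → cum 177
Optimal location: block 48.

x = 48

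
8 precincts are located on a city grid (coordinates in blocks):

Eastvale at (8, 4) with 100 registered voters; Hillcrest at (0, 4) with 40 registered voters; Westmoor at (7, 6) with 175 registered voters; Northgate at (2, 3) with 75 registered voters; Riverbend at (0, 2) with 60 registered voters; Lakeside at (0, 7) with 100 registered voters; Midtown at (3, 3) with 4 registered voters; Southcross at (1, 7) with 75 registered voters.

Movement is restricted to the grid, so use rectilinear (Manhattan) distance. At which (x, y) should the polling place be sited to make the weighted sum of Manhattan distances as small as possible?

(2, 6)

Manhattan distance separates: Σwᵢ(|x−xᵢ|+|y−yᵢ|) = Σwᵢ|x−xᵢ| + Σwᵢ|y−yᵢ|, so x and y are optimised independently as 1-D weighted medians.
Total weight W = 629; half = 314.5.
x-coordinate, sorted with cumulative weight:
  x=0 (Hillcrest, w=40) cum 40
  x=0 (Riverbend, w=60) cum 100
  x=0 (Lakeside, w=100) cum 200
  x=1 (Southcross, w=75) cum 275
  x=2 (Northgate, w=75) cum 350  ← median
  x=3 (Midtown, w=4) cum 354
  x=7 (Westmoor, w=175) cum 529
  x=8 (Eastvale, w=100) cum 629
⇒ x* = 2
y-coordinate, sorted with cumulative weight:
  y=2 (Riverbend, w=60) cum 60
  y=3 (Northgate, w=75) cum 135
  y=3 (Midtown, w=4) cum 139
  y=4 (Eastvale, w=100) cum 239
  y=4 (Hillcrest, w=40) cum 279
  y=6 (Westmoor, w=175) cum 454  ← median
  y=7 (Lakeside, w=100) cum 554
  y=7 (Southcross, w=75) cum 629
⇒ y* = 6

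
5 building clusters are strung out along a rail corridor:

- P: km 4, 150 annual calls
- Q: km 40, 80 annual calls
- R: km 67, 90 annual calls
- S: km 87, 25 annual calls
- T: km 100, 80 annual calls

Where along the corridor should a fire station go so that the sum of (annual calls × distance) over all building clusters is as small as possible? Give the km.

x = 40

For a sum of weighted absolute distances on a line, the optimum is the weighted median (not the mean). Total weight W = 425; half-weight = 212.5.
Sort by position and accumulate weight:
  km 4 (P, w=150) → cum 150
  km 40 (Q, w=80) → cum 230  ≥ 212.5 → median here
  km 67 (R, w=90) → cum 320
  km 87 (S, w=25) → cum 345
  km 100 (T, w=80) → cum 425
Optimal location: km 40.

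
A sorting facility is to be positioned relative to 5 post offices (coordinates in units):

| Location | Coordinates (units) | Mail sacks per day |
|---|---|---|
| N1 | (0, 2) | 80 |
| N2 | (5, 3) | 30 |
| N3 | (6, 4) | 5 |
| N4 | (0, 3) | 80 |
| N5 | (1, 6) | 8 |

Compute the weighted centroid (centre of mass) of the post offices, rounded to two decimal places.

The minimiser of Σwᵢ‖p−pᵢ‖² is the weighted centroid p* = (Σwᵢpᵢ)/(Σwᵢ).
Σwᵢ = 203.
Σwᵢxᵢ = 80·0 + 30·5 + 5·6 + 80·0 + 8·1 = 188.
Σwᵢyᵢ = 80·2 + 30·3 + 5·4 + 80·3 + 8·6 = 558.
x* = 188/203 = 0.93, y* = 558/203 = 2.75.

(0.93, 2.75)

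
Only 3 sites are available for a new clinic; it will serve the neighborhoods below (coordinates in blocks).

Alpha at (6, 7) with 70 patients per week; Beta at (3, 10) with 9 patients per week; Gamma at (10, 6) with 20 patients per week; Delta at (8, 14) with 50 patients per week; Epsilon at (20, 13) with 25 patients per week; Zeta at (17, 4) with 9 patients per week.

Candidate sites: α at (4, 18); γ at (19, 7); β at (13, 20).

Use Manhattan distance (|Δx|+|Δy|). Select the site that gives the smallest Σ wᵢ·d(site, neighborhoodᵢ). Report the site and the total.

γ, total 2401 blocks

Total weighted distance at each candidate:
  α (4, 18): total = 2519
  γ (19, 7): total = 2401
  β (13, 20): total = 3000
Minimum is at γ with total 2401 blocks.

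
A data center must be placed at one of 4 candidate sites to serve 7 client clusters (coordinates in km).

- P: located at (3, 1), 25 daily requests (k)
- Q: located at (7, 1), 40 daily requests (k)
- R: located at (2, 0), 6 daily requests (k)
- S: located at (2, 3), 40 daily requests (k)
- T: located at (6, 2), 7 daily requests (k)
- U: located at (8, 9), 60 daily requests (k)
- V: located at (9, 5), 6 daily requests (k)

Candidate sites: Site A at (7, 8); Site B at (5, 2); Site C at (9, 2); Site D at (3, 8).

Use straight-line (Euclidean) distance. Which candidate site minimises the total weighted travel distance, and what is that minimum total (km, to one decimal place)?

Total weighted distance at each candidate:
  Site A (7, 8): total = 970.1
  Site B (5, 2): total = 787.4
  Site C (9, 2): total = 1031.3
  Site D (3, 8): total = 1143.0
Minimum is at Site B with total 787.4 km.

Site B, total 787.4 km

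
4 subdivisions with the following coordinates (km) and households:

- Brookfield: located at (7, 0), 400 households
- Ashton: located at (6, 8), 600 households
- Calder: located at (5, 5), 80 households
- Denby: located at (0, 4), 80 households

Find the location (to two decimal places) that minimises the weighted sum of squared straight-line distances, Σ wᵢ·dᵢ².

(5.86, 4.76)

The minimiser of Σwᵢ‖p−pᵢ‖² is the weighted centroid p* = (Σwᵢpᵢ)/(Σwᵢ).
Σwᵢ = 1160.
Σwᵢxᵢ = 400·7 + 600·6 + 80·5 + 80·0 = 6800.
Σwᵢyᵢ = 400·0 + 600·8 + 80·5 + 80·4 = 5520.
x* = 6800/1160 = 5.86, y* = 5520/1160 = 4.76.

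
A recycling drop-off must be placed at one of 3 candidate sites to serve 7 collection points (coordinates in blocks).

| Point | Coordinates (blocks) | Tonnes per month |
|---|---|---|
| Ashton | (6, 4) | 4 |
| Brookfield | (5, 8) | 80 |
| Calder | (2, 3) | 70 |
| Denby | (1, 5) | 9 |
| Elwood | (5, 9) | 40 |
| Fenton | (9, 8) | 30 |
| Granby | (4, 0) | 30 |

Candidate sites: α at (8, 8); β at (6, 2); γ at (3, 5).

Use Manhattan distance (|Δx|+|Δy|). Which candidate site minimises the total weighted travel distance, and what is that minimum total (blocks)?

γ, total 1334 blocks

Total weighted distance at each candidate:
  α (8, 8): total = 1674
  β (6, 2): total = 1700
  γ (3, 5): total = 1334
Minimum is at γ with total 1334 blocks.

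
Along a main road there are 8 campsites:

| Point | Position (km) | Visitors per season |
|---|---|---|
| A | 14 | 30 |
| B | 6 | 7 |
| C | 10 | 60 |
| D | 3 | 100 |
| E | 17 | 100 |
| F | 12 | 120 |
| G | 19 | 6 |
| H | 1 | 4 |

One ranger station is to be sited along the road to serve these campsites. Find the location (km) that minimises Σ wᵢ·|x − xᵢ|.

For a sum of weighted absolute distances on a line, the optimum is the weighted median (not the mean). Total weight W = 427; half-weight = 213.5.
Sort by position and accumulate weight:
  km 1 (H, w=4) → cum 4
  km 3 (D, w=100) → cum 104
  km 6 (B, w=7) → cum 111
  km 10 (C, w=60) → cum 171
  km 12 (F, w=120) → cum 291  ≥ 213.5 → median here
  km 14 (A, w=30) → cum 321
  km 17 (E, w=100) → cum 421
  km 19 (G, w=6) → cum 427
Optimal location: km 12.

x = 12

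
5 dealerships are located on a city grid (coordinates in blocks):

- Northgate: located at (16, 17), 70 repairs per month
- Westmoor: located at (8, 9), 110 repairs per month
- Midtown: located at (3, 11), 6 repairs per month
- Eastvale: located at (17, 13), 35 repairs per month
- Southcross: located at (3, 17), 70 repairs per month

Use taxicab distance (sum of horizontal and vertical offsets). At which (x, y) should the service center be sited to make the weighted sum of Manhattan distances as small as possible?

(8, 13)

Manhattan distance separates: Σwᵢ(|x−xᵢ|+|y−yᵢ|) = Σwᵢ|x−xᵢ| + Σwᵢ|y−yᵢ|, so x and y are optimised independently as 1-D weighted medians.
Total weight W = 291; half = 145.5.
x-coordinate, sorted with cumulative weight:
  x=3 (Midtown, w=6) cum 6
  x=3 (Southcross, w=70) cum 76
  x=8 (Westmoor, w=110) cum 186  ← median
  x=16 (Northgate, w=70) cum 256
  x=17 (Eastvale, w=35) cum 291
⇒ x* = 8
y-coordinate, sorted with cumulative weight:
  y=9 (Westmoor, w=110) cum 110
  y=11 (Midtown, w=6) cum 116
  y=13 (Eastvale, w=35) cum 151  ← median
  y=17 (Northgate, w=70) cum 221
  y=17 (Southcross, w=70) cum 291
⇒ y* = 13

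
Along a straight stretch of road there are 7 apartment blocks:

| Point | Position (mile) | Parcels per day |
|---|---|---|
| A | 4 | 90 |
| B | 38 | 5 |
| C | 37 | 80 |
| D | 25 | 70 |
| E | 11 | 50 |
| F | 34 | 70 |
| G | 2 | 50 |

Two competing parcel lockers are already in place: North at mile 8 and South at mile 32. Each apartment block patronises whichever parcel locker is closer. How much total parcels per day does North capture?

The indifferent point is the midpoint (8+32)/2 = 20; apartment blocks left of it (closer to North at 8) go to North, those right go to South.
  G at 2 (w=50) → North
  A at 4 (w=90) → North
  E at 11 (w=50) → North
  D at 25 (w=70) → South
  F at 34 (w=70) → South
  C at 37 (w=80) → South
  B at 38 (w=5) → South
North captures 190; South captures 225.

190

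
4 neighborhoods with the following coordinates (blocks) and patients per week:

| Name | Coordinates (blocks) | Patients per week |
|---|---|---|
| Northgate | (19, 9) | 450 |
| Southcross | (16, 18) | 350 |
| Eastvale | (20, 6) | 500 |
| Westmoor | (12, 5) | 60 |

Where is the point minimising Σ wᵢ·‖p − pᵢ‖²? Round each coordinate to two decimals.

The minimiser of Σwᵢ‖p−pᵢ‖² is the weighted centroid p* = (Σwᵢpᵢ)/(Σwᵢ).
Σwᵢ = 1360.
Σwᵢxᵢ = 450·19 + 350·16 + 500·20 + 60·12 = 24870.
Σwᵢyᵢ = 450·9 + 350·18 + 500·6 + 60·5 = 13650.
x* = 24870/1360 = 18.29, y* = 13650/1360 = 10.04.

(18.29, 10.04)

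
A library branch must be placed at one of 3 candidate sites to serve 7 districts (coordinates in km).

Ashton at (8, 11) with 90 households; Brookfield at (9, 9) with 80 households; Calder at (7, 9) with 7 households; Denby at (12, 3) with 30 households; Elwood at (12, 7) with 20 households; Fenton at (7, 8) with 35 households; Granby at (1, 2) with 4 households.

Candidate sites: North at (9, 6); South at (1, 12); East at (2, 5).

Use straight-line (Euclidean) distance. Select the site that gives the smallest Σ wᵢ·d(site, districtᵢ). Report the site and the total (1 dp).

North, total 1049.4 km

Total weighted distance at each candidate:
  North (9, 6): total = 1049.4
  South (1, 12): total = 2327.3
  East (2, 5): total = 2180.1
Minimum is at North with total 1049.4 km.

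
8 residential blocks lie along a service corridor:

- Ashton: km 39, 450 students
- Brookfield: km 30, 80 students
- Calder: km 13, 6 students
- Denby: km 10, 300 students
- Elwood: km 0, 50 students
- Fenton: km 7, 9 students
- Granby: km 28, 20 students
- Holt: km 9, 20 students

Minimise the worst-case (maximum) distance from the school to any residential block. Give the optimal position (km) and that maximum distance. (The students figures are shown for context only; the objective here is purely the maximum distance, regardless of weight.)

The 1-center on a line is the midpoint of the two extreme points: leftmost at 0, rightmost at 39.
Optimal location = (0 + 39)/2 = 19.5; maximum distance = (39 − 0)/2 = 19.5.

location 19.5, max distance 19.5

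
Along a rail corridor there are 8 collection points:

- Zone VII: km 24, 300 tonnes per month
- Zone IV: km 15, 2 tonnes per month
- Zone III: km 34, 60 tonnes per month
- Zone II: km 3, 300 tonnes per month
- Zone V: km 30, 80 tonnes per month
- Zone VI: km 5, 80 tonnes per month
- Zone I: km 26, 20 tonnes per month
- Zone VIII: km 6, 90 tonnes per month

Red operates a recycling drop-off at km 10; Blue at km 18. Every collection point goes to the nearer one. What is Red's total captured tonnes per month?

The indifferent point is the midpoint (10+18)/2 = 14; collection points left of it (closer to Red at 10) go to Red, those right go to Blue.
  Zone II at 3 (w=300) → Red
  Zone VI at 5 (w=80) → Red
  Zone VIII at 6 (w=90) → Red
  Zone IV at 15 (w=2) → Blue
  Zone VII at 24 (w=300) → Blue
  Zone I at 26 (w=20) → Blue
  Zone V at 30 (w=80) → Blue
  Zone III at 34 (w=60) → Blue
Red captures 470; Blue captures 462.

470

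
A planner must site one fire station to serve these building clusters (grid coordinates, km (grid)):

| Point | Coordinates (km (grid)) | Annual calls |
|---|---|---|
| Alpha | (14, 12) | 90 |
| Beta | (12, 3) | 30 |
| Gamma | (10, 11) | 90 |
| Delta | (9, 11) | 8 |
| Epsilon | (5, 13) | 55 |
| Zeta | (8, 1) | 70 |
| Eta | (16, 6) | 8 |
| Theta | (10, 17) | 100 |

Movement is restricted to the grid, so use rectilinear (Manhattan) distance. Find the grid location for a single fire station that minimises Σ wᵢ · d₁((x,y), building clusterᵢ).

(10, 12)

Manhattan distance separates: Σwᵢ(|x−xᵢ|+|y−yᵢ|) = Σwᵢ|x−xᵢ| + Σwᵢ|y−yᵢ|, so x and y are optimised independently as 1-D weighted medians.
Total weight W = 451; half = 225.5.
x-coordinate, sorted with cumulative weight:
  x=5 (Epsilon, w=55) cum 55
  x=8 (Zeta, w=70) cum 125
  x=9 (Delta, w=8) cum 133
  x=10 (Gamma, w=90) cum 223
  x=10 (Theta, w=100) cum 323  ← median
  x=12 (Beta, w=30) cum 353
  x=14 (Alpha, w=90) cum 443
  x=16 (Eta, w=8) cum 451
⇒ x* = 10
y-coordinate, sorted with cumulative weight:
  y=1 (Zeta, w=70) cum 70
  y=3 (Beta, w=30) cum 100
  y=6 (Eta, w=8) cum 108
  y=11 (Gamma, w=90) cum 198
  y=11 (Delta, w=8) cum 206
  y=12 (Alpha, w=90) cum 296  ← median
  y=13 (Epsilon, w=55) cum 351
  y=17 (Theta, w=100) cum 451
⇒ y* = 12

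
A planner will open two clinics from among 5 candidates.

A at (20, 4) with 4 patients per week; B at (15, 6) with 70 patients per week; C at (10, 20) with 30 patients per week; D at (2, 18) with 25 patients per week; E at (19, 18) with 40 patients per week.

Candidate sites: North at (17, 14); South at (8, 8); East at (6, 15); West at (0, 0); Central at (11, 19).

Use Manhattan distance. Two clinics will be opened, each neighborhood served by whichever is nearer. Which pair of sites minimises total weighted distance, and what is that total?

{North, Central}, total 1302

Evaluate every pair (each demand assigned to the nearer of the two):
  {North, Central}: total = 1302
  {South, Central}: total = 1364
  {North, East}: total = 1437
  {North, South}: total = 1712
  {South, East}: total = 1779
  {North, West}: total = 1857
  {East, Central}: total = 1881
  {West, Central}: total = 1956
  {South, West}: total = 2354
  {East, West}: total = 2441
Best pair: {North, Central} with total 1302.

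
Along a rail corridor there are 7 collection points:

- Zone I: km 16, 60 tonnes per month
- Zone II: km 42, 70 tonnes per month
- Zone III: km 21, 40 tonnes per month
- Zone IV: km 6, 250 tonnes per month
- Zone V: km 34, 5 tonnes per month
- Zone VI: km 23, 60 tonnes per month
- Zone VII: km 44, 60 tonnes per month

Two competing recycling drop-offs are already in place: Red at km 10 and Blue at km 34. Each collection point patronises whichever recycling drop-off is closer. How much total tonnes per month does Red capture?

The indifferent point is the midpoint (10+34)/2 = 22; collection points left of it (closer to Red at 10) go to Red, those right go to Blue.
  Zone IV at 6 (w=250) → Red
  Zone I at 16 (w=60) → Red
  Zone III at 21 (w=40) → Red
  Zone VI at 23 (w=60) → Blue
  Zone V at 34 (w=5) → Blue
  Zone II at 42 (w=70) → Blue
  Zone VII at 44 (w=60) → Blue
Red captures 350; Blue captures 195.

350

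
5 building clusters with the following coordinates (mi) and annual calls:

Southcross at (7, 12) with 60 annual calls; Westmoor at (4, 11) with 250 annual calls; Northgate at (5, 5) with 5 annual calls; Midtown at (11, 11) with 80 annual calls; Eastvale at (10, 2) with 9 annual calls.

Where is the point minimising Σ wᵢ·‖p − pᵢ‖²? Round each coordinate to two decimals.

(5.98, 10.87)

The minimiser of Σwᵢ‖p−pᵢ‖² is the weighted centroid p* = (Σwᵢpᵢ)/(Σwᵢ).
Σwᵢ = 404.
Σwᵢxᵢ = 60·7 + 250·4 + 5·5 + 80·11 + 9·10 = 2415.
Σwᵢyᵢ = 60·12 + 250·11 + 5·5 + 80·11 + 9·2 = 4393.
x* = 2415/404 = 5.98, y* = 4393/404 = 10.87.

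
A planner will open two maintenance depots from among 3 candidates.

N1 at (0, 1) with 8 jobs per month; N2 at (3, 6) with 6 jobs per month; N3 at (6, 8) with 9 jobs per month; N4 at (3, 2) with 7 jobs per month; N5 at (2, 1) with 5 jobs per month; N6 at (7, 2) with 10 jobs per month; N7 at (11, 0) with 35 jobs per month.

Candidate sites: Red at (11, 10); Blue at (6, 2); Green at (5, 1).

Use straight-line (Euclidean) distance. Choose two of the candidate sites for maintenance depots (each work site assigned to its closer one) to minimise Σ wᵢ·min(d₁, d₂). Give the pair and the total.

Evaluate every pair (each demand assigned to the nearer of the two):
  {Blue, Green}: total = 353.1
  {Red, Blue}: total = 367.2
  {Red, Green}: total = 386.7
Best pair: {Blue, Green} with total 353.1.

{Blue, Green}, total 353.1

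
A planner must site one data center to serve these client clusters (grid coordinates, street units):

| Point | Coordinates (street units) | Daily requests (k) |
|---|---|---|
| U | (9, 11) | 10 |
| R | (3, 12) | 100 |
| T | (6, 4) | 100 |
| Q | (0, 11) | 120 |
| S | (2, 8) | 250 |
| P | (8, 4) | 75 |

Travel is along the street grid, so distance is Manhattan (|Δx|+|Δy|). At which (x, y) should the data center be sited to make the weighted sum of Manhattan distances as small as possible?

Manhattan distance separates: Σwᵢ(|x−xᵢ|+|y−yᵢ|) = Σwᵢ|x−xᵢ| + Σwᵢ|y−yᵢ|, so x and y are optimised independently as 1-D weighted medians.
Total weight W = 655; half = 327.5.
x-coordinate, sorted with cumulative weight:
  x=0 (Q, w=120) cum 120
  x=2 (S, w=250) cum 370  ← median
  x=3 (R, w=100) cum 470
  x=6 (T, w=100) cum 570
  x=8 (P, w=75) cum 645
  x=9 (U, w=10) cum 655
⇒ x* = 2
y-coordinate, sorted with cumulative weight:
  y=4 (T, w=100) cum 100
  y=4 (P, w=75) cum 175
  y=8 (S, w=250) cum 425  ← median
  y=11 (U, w=10) cum 435
  y=11 (Q, w=120) cum 555
  y=12 (R, w=100) cum 655
⇒ y* = 8

(2, 8)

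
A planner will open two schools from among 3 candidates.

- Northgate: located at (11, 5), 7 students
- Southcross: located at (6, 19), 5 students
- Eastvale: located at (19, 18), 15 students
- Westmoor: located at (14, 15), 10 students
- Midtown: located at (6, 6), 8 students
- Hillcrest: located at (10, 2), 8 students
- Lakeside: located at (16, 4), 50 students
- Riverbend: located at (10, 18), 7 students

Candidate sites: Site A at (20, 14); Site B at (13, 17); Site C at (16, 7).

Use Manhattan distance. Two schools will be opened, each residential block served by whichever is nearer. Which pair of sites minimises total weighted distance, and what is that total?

{Site B, Site C}, total 583

Evaluate every pair (each demand assigned to the nearer of the two):
  {Site B, Site C}: total = 583
  {Site A, Site C}: total = 713
  {Site A, Site B}: total = 1264
Best pair: {Site B, Site C} with total 583.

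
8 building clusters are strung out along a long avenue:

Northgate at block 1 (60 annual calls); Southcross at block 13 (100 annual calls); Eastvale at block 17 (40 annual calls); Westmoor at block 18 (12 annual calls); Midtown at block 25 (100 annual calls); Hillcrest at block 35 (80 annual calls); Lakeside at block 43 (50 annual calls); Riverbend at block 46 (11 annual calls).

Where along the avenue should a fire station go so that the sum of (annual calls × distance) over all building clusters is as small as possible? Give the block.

For a sum of weighted absolute distances on a line, the optimum is the weighted median (not the mean). Total weight W = 453; half-weight = 226.5.
Sort by position and accumulate weight:
  block 1 (Northgate, w=60) → cum 60
  block 13 (Southcross, w=100) → cum 160
  block 17 (Eastvale, w=40) → cum 200
  block 18 (Westmoor, w=12) → cum 212
  block 25 (Midtown, w=100) → cum 312  ≥ 226.5 → median here
  block 35 (Hillcrest, w=80) → cum 392
  block 43 (Lakeside, w=50) → cum 442
  block 46 (Riverbend, w=11) → cum 453
Optimal location: block 25.

x = 25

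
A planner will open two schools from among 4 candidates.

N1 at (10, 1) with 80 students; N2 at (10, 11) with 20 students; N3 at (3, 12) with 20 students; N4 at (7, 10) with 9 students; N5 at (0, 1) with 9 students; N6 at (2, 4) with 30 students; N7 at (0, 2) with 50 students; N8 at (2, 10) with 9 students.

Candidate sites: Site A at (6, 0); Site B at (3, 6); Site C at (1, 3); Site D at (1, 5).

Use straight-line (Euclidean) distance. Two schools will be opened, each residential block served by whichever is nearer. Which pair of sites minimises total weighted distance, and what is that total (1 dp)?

Evaluate every pair (each demand assigned to the nearer of the two):
  {Site A, Site C}: total = 1028.2
  {Site A, Site D}: total = 1045.6
  {Site A, Site B}: total = 1079.5
  {Site B, Site C}: total = 1201.5
  {Site B, Site D}: total = 1305.9
  {Site C, Site D}: total = 1348.9
Best pair: {Site A, Site C} with total 1028.2.

{Site A, Site C}, total 1028.2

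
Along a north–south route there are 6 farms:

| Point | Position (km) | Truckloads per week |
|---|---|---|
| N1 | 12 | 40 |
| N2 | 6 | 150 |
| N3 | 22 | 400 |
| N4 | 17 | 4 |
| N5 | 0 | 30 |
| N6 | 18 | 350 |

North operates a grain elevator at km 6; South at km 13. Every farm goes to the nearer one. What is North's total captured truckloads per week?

180

The indifferent point is the midpoint (6+13)/2 = 9.5; farms left of it (closer to North at 6) go to North, those right go to South.
  N5 at 0 (w=30) → North
  N2 at 6 (w=150) → North
  N1 at 12 (w=40) → South
  N4 at 17 (w=4) → South
  N6 at 18 (w=350) → South
  N3 at 22 (w=400) → South
North captures 180; South captures 794.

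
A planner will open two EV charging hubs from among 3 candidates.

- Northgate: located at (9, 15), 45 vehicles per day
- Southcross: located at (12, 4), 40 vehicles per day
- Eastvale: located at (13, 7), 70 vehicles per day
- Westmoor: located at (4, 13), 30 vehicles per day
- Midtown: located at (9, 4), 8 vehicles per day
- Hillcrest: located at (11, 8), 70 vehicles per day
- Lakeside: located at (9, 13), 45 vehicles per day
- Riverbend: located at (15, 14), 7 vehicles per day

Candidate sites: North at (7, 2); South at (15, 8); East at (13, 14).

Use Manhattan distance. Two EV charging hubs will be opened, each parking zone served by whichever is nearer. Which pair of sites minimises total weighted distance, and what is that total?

Evaluate every pair (each demand assigned to the nearer of the two):
  {South, East}: total = 1614
  {North, East}: total = 2126
  {North, South}: total = 2344
Best pair: {South, East} with total 1614.

{South, East}, total 1614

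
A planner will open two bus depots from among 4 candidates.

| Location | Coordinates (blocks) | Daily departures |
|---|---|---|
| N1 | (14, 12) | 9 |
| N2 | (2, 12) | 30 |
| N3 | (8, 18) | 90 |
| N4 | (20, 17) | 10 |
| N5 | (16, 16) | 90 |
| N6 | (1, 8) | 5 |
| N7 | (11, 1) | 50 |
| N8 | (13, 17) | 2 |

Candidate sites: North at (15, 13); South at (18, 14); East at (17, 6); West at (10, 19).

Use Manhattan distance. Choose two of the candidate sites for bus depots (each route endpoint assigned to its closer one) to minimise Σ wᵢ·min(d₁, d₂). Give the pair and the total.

Evaluate every pair (each demand assigned to the nearer of the two):
  {North, West}: total = 2063
  {South, West}: total = 2244
  {East, West}: total = 2381
  {North, East}: total = 2620
  {North, South}: total = 2835
  {South, East}: total = 2920
Best pair: {North, West} with total 2063.

{North, West}, total 2063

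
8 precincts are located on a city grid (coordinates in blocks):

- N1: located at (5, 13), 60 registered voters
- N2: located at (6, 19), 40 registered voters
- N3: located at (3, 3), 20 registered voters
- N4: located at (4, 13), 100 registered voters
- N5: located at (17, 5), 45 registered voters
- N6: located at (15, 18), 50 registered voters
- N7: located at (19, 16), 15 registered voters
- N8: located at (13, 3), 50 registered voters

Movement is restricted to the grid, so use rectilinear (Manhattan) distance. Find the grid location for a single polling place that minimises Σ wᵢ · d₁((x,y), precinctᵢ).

(6, 13)

Manhattan distance separates: Σwᵢ(|x−xᵢ|+|y−yᵢ|) = Σwᵢ|x−xᵢ| + Σwᵢ|y−yᵢ|, so x and y are optimised independently as 1-D weighted medians.
Total weight W = 380; half = 190.
x-coordinate, sorted with cumulative weight:
  x=3 (N3, w=20) cum 20
  x=4 (N4, w=100) cum 120
  x=5 (N1, w=60) cum 180
  x=6 (N2, w=40) cum 220  ← median
  x=13 (N8, w=50) cum 270
  x=15 (N6, w=50) cum 320
  x=17 (N5, w=45) cum 365
  x=19 (N7, w=15) cum 380
⇒ x* = 6
y-coordinate, sorted with cumulative weight:
  y=3 (N3, w=20) cum 20
  y=3 (N8, w=50) cum 70
  y=5 (N5, w=45) cum 115
  y=13 (N1, w=60) cum 175
  y=13 (N4, w=100) cum 275  ← median
  y=16 (N7, w=15) cum 290
  y=18 (N6, w=50) cum 340
  y=19 (N2, w=40) cum 380
⇒ y* = 13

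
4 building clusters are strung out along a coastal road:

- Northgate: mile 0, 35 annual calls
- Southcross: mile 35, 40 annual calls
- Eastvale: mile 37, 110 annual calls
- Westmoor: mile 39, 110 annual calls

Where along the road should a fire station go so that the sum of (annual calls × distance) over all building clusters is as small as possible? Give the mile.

For a sum of weighted absolute distances on a line, the optimum is the weighted median (not the mean). Total weight W = 295; half-weight = 147.5.
Sort by position and accumulate weight:
  mile 0 (Northgate, w=35) → cum 35
  mile 35 (Southcross, w=40) → cum 75
  mile 37 (Eastvale, w=110) → cum 185  ≥ 147.5 → median here
  mile 39 (Westmoor, w=110) → cum 295
Optimal location: mile 37.

x = 37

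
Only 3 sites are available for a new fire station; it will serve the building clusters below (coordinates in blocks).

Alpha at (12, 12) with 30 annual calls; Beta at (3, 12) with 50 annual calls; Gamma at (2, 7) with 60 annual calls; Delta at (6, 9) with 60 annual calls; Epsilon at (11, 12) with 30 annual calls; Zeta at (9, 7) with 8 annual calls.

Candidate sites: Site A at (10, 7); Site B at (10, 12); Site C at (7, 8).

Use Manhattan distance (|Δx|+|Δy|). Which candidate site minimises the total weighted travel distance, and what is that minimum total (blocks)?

Total weighted distance at each candidate:
  Site A (10, 7): total = 1838
  Site B (10, 12): total = 1688
  Site C (7, 8): total = 1414
Minimum is at Site C with total 1414 blocks.

Site C, total 1414 blocks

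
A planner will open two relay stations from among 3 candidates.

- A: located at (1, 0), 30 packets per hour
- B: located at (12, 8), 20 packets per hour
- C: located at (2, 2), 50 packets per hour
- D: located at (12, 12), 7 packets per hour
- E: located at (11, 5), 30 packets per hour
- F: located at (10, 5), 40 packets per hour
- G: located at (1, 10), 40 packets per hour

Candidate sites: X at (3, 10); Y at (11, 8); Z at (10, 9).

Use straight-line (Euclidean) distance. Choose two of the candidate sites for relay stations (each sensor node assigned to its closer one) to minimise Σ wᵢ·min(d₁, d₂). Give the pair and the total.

Evaluate every pair (each demand assigned to the nearer of the two):
  {X, Y}: total = 1054.4
  {X, Z}: total = 1142.7
  {Y, Z}: total = 1537.3
Best pair: {X, Y} with total 1054.4.

{X, Y}, total 1054.4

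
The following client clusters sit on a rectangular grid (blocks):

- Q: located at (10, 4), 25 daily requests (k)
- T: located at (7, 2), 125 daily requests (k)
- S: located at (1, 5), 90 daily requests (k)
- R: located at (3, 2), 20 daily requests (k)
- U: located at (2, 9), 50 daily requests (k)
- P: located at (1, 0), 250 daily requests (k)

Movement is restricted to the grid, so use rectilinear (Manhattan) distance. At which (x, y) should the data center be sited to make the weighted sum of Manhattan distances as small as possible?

Manhattan distance separates: Σwᵢ(|x−xᵢ|+|y−yᵢ|) = Σwᵢ|x−xᵢ| + Σwᵢ|y−yᵢ|, so x and y are optimised independently as 1-D weighted medians.
Total weight W = 560; half = 280.
x-coordinate, sorted with cumulative weight:
  x=1 (S, w=90) cum 90
  x=1 (P, w=250) cum 340  ← median
  x=2 (U, w=50) cum 390
  x=3 (R, w=20) cum 410
  x=7 (T, w=125) cum 535
  x=10 (Q, w=25) cum 560
⇒ x* = 1
y-coordinate, sorted with cumulative weight:
  y=0 (P, w=250) cum 250
  y=2 (T, w=125) cum 375  ← median
  y=2 (R, w=20) cum 395
  y=4 (Q, w=25) cum 420
  y=5 (S, w=90) cum 510
  y=9 (U, w=50) cum 560
⇒ y* = 2

(1, 2)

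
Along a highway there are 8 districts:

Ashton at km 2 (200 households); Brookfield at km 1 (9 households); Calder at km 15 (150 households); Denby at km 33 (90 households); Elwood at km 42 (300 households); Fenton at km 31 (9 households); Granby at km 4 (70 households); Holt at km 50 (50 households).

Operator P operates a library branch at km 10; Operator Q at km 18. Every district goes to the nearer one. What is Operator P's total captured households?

The indifferent point is the midpoint (10+18)/2 = 14; districts left of it (closer to Operator P at 10) go to Operator P, those right go to Operator Q.
  Brookfield at 1 (w=9) → Operator P
  Ashton at 2 (w=200) → Operator P
  Granby at 4 (w=70) → Operator P
  Calder at 15 (w=150) → Operator Q
  Fenton at 31 (w=9) → Operator Q
  Denby at 33 (w=90) → Operator Q
  Elwood at 42 (w=300) → Operator Q
  Holt at 50 (w=50) → Operator Q
Operator P captures 279; Operator Q captures 599.

279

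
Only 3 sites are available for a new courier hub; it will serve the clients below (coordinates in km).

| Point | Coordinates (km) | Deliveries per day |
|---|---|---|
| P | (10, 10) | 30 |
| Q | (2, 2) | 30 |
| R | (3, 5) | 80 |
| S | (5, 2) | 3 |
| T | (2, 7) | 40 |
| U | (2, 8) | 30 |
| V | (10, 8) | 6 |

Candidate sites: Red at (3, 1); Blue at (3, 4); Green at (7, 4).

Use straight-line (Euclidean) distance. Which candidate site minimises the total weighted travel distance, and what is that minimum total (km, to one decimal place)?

Blue, total 730.7 km

Total weighted distance at each candidate:
  Red (3, 1): total = 1226.0
  Blue (3, 4): total = 730.7
  Green (7, 4): total = 1156.5
Minimum is at Blue with total 730.7 km.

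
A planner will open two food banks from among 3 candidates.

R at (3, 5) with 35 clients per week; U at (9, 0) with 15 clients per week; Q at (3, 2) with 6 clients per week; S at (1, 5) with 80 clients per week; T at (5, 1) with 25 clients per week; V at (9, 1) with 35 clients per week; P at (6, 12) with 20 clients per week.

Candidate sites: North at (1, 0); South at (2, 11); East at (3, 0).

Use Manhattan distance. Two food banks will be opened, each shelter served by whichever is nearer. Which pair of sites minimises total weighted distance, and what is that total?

{South, East}, total 1257

Evaluate every pair (each demand assigned to the nearer of the two):
  {South, East}: total = 1257
  {North, East}: total = 1297
  {North, South}: total = 1329
Best pair: {South, East} with total 1257.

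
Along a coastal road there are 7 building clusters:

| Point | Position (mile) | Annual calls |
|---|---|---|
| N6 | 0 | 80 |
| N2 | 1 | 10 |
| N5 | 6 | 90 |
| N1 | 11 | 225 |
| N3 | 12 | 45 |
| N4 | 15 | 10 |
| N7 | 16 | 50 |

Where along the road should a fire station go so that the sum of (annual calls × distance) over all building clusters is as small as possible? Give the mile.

For a sum of weighted absolute distances on a line, the optimum is the weighted median (not the mean). Total weight W = 510; half-weight = 255.
Sort by position and accumulate weight:
  mile 0 (N6, w=80) → cum 80
  mile 1 (N2, w=10) → cum 90
  mile 6 (N5, w=90) → cum 180
  mile 11 (N1, w=225) → cum 405  ≥ 255 → median here
  mile 12 (N3, w=45) → cum 450
  mile 15 (N4, w=10) → cum 460
  mile 16 (N7, w=50) → cum 510
Optimal location: mile 11.

x = 11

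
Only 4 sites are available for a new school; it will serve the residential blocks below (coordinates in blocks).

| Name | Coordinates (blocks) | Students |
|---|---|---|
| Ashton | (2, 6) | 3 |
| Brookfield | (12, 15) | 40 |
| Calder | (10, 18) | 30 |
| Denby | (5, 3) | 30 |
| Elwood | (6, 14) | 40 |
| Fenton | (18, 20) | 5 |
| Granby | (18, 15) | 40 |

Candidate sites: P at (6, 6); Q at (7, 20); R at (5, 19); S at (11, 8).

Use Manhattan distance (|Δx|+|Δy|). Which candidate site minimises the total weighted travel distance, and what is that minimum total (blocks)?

Total weighted distance at each candidate:
  P (6, 6): total = 2502
  Q (7, 20): total = 2152
  R (5, 19): total = 2138
  S (11, 8): total = 2108
Minimum is at S with total 2108 blocks.

S, total 2108 blocks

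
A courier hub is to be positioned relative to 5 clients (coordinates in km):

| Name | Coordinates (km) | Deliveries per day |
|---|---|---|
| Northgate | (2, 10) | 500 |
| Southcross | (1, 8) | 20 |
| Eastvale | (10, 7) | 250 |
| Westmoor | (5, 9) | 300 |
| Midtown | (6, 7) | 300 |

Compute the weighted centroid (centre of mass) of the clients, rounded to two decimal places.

The minimiser of Σwᵢ‖p−pᵢ‖² is the weighted centroid p* = (Σwᵢpᵢ)/(Σwᵢ).
Σwᵢ = 1370.
Σwᵢxᵢ = 500·2 + 20·1 + 250·10 + 300·5 + 300·6 = 6820.
Σwᵢyᵢ = 500·10 + 20·8 + 250·7 + 300·9 + 300·7 = 11710.
x* = 6820/1370 = 4.98, y* = 11710/1370 = 8.55.

(4.98, 8.55)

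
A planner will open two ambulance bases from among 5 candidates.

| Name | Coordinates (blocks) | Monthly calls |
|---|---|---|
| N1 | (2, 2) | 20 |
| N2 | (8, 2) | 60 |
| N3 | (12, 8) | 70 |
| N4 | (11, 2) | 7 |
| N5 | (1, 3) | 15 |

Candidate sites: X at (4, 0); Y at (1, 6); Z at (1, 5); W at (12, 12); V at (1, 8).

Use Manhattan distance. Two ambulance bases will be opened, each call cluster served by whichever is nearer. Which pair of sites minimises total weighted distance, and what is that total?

Evaluate every pair (each demand assigned to the nearer of the two):
  {X, W}: total = 873
  {Z, W}: total = 1067
  {Y, W}: total = 1162
  {X, V}: total = 1348
  {W, V}: total = 1352
  {X, Y}: total = 1458
  {X, Z}: total = 1513
  {Z, V}: total = 1571
  {Y, V}: total = 1673
  {Y, Z}: total = 1711
Best pair: {X, W} with total 873.

{X, W}, total 873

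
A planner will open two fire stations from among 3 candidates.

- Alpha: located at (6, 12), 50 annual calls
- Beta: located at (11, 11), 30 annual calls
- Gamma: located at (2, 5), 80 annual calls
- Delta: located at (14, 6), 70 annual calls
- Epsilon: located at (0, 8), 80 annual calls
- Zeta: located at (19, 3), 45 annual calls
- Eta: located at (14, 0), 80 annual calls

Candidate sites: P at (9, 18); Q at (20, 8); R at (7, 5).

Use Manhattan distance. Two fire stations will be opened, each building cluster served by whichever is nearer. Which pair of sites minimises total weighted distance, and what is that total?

{Q, R}, total 3690

Evaluate every pair (each demand assigned to the nearer of the two):
  {Q, R}: total = 3690
  {P, R}: total = 4020
  {P, Q}: total = 5790
Best pair: {Q, R} with total 3690.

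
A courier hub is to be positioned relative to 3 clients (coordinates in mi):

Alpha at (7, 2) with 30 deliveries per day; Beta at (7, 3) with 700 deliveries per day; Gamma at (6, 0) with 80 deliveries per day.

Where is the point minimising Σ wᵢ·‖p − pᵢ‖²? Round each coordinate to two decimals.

(6.90, 2.67)

The minimiser of Σwᵢ‖p−pᵢ‖² is the weighted centroid p* = (Σwᵢpᵢ)/(Σwᵢ).
Σwᵢ = 810.
Σwᵢxᵢ = 30·7 + 700·7 + 80·6 = 5590.
Σwᵢyᵢ = 30·2 + 700·3 + 80·0 = 2160.
x* = 5590/810 = 6.90, y* = 2160/810 = 2.67.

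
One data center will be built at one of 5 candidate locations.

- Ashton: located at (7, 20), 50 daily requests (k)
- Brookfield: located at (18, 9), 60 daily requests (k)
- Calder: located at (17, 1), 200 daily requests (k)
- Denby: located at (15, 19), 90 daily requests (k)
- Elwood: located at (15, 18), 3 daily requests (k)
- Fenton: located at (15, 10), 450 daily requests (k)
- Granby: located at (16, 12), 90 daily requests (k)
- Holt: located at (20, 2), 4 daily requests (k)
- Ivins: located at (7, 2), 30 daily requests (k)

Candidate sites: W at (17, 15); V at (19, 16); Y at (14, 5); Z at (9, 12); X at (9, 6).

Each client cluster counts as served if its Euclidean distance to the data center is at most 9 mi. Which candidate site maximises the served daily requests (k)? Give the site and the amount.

Coverage radius r = 9 mi; a point is covered iff (Δx)²+(Δy)² ≤ 9² = 81.
  W (17, 15): covers {Brookfield, Denby, Elwood, Fenton, Granby} → 693
  V (19, 16): covers {Brookfield, Denby, Elwood, Fenton, Granby} → 693
  Y (14, 5): covers {Brookfield, Calder, Fenton, Granby, Holt, Ivins} → 834
  Z (9, 12): covers {Ashton, Elwood, Fenton, Granby} → 593
  X (9, 6): covers {Fenton, Ivins} → 480
Maximum coverage at Y: 834 daily requests (k).

Y, covering 834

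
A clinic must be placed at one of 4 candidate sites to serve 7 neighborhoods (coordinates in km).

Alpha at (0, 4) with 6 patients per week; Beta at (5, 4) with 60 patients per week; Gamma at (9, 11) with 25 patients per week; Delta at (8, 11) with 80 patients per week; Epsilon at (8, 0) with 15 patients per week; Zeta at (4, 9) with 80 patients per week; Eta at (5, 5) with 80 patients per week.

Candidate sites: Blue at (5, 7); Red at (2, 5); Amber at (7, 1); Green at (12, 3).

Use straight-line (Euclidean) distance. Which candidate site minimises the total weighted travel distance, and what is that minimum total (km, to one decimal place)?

Blue, total 1209.5 km

Total weighted distance at each candidate:
  Blue (5, 7): total = 1209.5
  Red (2, 5): total = 1827.4
  Amber (7, 1): total = 2383.5
  Green (12, 3): total = 2883.1
Minimum is at Blue with total 1209.5 km.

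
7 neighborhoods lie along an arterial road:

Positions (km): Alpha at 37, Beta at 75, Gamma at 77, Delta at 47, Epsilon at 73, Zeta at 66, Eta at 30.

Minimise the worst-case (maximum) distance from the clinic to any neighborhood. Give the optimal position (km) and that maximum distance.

location 53.5, max distance 23.5

The 1-center on a line is the midpoint of the two extreme points: leftmost at 30, rightmost at 77.
Optimal location = (30 + 77)/2 = 53.5; maximum distance = (77 − 30)/2 = 23.5.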